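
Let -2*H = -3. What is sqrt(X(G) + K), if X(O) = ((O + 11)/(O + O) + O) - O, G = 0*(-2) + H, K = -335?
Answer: I*sqrt(11910)/6 ≈ 18.189*I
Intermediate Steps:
H = 3/2 (H = -1/2*(-3) = 3/2 ≈ 1.5000)
G = 3/2 (G = 0*(-2) + 3/2 = 0 + 3/2 = 3/2 ≈ 1.5000)
X(O) = (11 + O)/(2*O) (X(O) = ((11 + O)/((2*O)) + O) - O = ((11 + O)*(1/(2*O)) + O) - O = ((11 + O)/(2*O) + O) - O = (O + (11 + O)/(2*O)) - O = (11 + O)/(2*O))
sqrt(X(G) + K) = sqrt((11 + 3/2)/(2*(3/2)) - 335) = sqrt((1/2)*(2/3)*(25/2) - 335) = sqrt(25/6 - 335) = sqrt(-1985/6) = I*sqrt(11910)/6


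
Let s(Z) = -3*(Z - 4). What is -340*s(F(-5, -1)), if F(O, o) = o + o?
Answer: -6120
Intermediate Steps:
F(O, o) = 2*o
s(Z) = 12 - 3*Z (s(Z) = -3*(-4 + Z) = 12 - 3*Z)
-340*s(F(-5, -1)) = -340*(12 - 6*(-1)) = -340*(12 - 3*(-2)) = -340*(12 + 6) = -340*18 = -6120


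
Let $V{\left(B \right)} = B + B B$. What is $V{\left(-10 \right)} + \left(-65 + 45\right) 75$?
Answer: $-1410$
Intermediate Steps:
$V{\left(B \right)} = B + B^{2}$
$V{\left(-10 \right)} + \left(-65 + 45\right) 75 = - 10 \left(1 - 10\right) + \left(-65 + 45\right) 75 = \left(-10\right) \left(-9\right) - 1500 = 90 - 1500 = -1410$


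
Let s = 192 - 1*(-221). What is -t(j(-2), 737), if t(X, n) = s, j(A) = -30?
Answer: -413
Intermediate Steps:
s = 413 (s = 192 + 221 = 413)
t(X, n) = 413
-t(j(-2), 737) = -1*413 = -413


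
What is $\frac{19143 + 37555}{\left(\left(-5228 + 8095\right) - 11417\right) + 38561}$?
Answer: $\frac{56698}{30011} \approx 1.8892$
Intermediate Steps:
$\frac{19143 + 37555}{\left(\left(-5228 + 8095\right) - 11417\right) + 38561} = \frac{56698}{\left(2867 - 11417\right) + 38561} = \frac{56698}{-8550 + 38561} = \frac{56698}{30011}$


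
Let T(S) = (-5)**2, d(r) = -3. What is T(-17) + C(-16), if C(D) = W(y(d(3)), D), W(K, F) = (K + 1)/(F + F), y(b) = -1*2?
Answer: 801/32 ≈ 25.031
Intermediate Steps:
y(b) = -2
W(K, F) = (1 + K)/(2*F) (W(K, F) = (1 + K)/((2*F)) = (1 + K)*(1/(2*F)) = (1 + K)/(2*F))
C(D) = -1/(2*D) (C(D) = (1 - 2)/(2*D) = (1/2)*(-1)/D = -1/(2*D))
T(S) = 25
T(-17) + C(-16) = 25 - 1/2/(-16) = 25 - 1/2*(-1/16) = 25 + 1/32 = 801/32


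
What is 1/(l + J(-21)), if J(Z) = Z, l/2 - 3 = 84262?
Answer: 1/168509 ≈ 5.9344e-6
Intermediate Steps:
l = 168530 (l = 6 + 2*84262 = 6 + 168524 = 168530)
1/(l + J(-21)) = 1/(168530 - 21) = 1/168509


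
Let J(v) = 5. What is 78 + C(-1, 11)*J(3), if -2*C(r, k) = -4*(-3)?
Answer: 48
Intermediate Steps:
C(r, k) = -6 (C(r, k) = -(-2)*(-3) = -½*12 = -6)
78 + C(-1, 11)*J(3) = 78 - 6*5 = 78 - 30 = 48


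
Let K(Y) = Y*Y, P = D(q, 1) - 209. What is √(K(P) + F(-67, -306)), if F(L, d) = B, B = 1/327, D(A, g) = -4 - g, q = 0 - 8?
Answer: √4896920811/327 ≈ 214.00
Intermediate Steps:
q = -8
B = 1/327 ≈ 0.0030581
P = -214 (P = (-4 - 1*1) - 209 = (-4 - 1) - 209 = -5 - 209 = -214)
F(L, d) = 1/327
K(Y) = Y²
√(K(P) + F(-67, -306)) = √((-214)² + 1/327) = √(45796 + 1/327) = √(14975293/327) = √4896920811/327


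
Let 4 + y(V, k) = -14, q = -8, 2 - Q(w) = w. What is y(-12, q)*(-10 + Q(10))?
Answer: 324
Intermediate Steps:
Q(w) = 2 - w
y(V, k) = -18 (y(V, k) = -4 - 14 = -18)
y(-12, q)*(-10 + Q(10)) = -18*(-10 + (2 - 1*10)) = -18*(-10 + (2 - 10)) = -18*(-10 - 8) = -18*(-18) = 324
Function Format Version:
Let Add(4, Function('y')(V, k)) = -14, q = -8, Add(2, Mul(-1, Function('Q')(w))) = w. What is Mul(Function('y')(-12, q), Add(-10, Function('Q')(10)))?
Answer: 324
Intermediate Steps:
Function('Q')(w) = Add(2, Mul(-1, w))
Function('y')(V, k) = -18 (Function('y')(V, k) = Add(-4, -14) = -18)
Mul(Function('y')(-12, q), Add(-10, Function('Q')(10))) = Mul(-18, Add(-10, Add(2, Mul(-1, 10)))) = Mul(-18, Add(-10, Add(2, -10))) = Mul(-18, Add(-10, -8)) = Mul(-18, -18) = 324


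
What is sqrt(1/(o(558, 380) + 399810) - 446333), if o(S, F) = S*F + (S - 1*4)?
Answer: I*sqrt(41848032470810631)/306202 ≈ 668.08*I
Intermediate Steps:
o(S, F) = -4 + S + F*S (o(S, F) = F*S + (S - 4) = F*S + (-4 + S) = -4 + S + F*S)
sqrt(1/(o(558, 380) + 399810) - 446333) = sqrt(1/((-4 + 558 + 380*558) + 399810) - 446333) = sqrt(1/((-4 + 558 + 212040) + 399810) - 446333) = sqrt(1/(212594 + 399810) - 446333) = sqrt(1/612404 - 446333) = sqrt(-273336114531/612404) = I*sqrt(41848032470810631)/306202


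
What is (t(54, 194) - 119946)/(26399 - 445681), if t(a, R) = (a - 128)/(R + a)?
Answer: 14873341/51990968 ≈ 0.28608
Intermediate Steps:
t(a, R) = (-128 + a)/(R + a)
(t(54, 194) - 119946)/(26399 - 445681) = ((-128 + 54)/(194 + 54) - 119946)/(26399 - 445681) = (-74/248 - 119946)/(-419282) = ((1/248)*(-74) - 119946)*(-1/419282) = (-37/124 - 119946)*(-1/419282) = -14873341/124*(-1/419282) = 14873341/51990968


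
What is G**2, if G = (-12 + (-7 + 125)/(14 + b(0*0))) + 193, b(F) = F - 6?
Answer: 613089/16 ≈ 38318.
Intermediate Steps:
b(F) = -6 + F
G = 783/4 (G = (-12 + (-7 + 125)/(14 + (-6 + 0*0))) + 193 = (-12 + 118/(14 + (-6 + 0))) + 193 = (-12 + 118/(14 - 6)) + 193 = (-12 + 118/8) + 193 = (-12 + 118*(1/8)) + 193 = (-12 + 59/4) + 193 = 11/4 + 193 = 783/4 ≈ 195.75)
G**2 = (783/4)**2 = 613089/16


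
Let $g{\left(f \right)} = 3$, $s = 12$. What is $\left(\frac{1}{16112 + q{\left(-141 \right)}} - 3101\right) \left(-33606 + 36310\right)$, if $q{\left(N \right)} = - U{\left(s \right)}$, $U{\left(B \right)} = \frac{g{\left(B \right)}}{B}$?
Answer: $- \frac{540394786672}{64447} \approx -8.3851 \cdot 10^{6}$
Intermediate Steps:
$U{\left(B \right)} = \frac{3}{B}$
$q{\left(N \right)} = - \frac{1}{4}$ ($q{\left(N \right)} = - \frac{3}{12} = \left(-1\right) \frac{1}{4} = - \frac{1}{4}$)
$\left(\frac{1}{16112 + q{\left(-141 \right)}} - 3101\right) \left(-33606 + 36310\right) = \left(\frac{1}{16112 - \frac{1}{4}} - 3101\right) \left(-33606 + 36310\right) = \left(\frac{1}{\frac{64447}{4}} - 3101\right) 2704 = \left(\frac{4}{64447} - 3101\right) 2704 = \left(- \frac{199850143}{64447}\right) 2704 = - \frac{540394786672}{64447}$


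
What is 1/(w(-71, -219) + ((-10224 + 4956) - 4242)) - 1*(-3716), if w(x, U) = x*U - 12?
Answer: 22396333/6027 ≈ 3716.0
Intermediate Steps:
w(x, U) = -12 + U*x (w(x, U) = U*x - 12 = -12 + U*x)
1/(w(-71, -219) + ((-10224 + 4956) - 4242)) - 1*(-3716) = 1/((-12 - 219*(-71)) + ((-10224 + 4956) - 4242)) - 1*(-3716) = 1/((-12 + 15549) + (-5268 - 4242)) + 3716 = 1/(15537 - 9510) + 3716 = 1/6027 + 3716 = 22396333/6027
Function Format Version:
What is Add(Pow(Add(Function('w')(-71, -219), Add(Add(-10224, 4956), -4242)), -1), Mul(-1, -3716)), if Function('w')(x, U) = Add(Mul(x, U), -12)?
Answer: Rational(22396333, 6027) ≈ 3716.0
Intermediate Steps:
Function('w')(x, U) = Add(-12, Mul(U, x)) (Function('w')(x, U) = Add(Mul(U, x), -12) = Add(-12, Mul(U, x)))
Add(Pow(Add(Function('w')(-71, -219), Add(Add(-10224, 4956), -4242)), -1), Mul(-1, -3716)) = Add(Pow(Add(Add(-12, Mul(-219, -71)), Add(Add(-10224, 4956), -4242)), -1), Mul(-1, -3716)) = Add(Pow(Add(Add(-12, 15549), Add(-5268, -4242)), -1), 3716) = Add(Pow(Add(15537, -9510), -1), 3716) = Add(Pow(6027, -1), 3716) = Add(Rational(1, 6027), 3716) = Rational(22396333, 6027)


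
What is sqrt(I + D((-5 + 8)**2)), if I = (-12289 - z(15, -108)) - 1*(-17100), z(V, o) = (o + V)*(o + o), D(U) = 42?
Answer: I*sqrt(15235) ≈ 123.43*I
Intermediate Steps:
z(V, o) = 2*o*(V + o) (z(V, o) = (V + o)*(2*o) = 2*o*(V + o))
I = -15277 (I = (-12289 - 2*(-108)*(15 - 108)) - 1*(-17100) = (-12289 - 2*(-108)*(-93)) + 17100 = (-12289 - 1*20088) + 17100 = (-12289 - 20088) + 17100 = -32377 + 17100 = -15277)
sqrt(I + D((-5 + 8)**2)) = sqrt(-15277 + 42) = sqrt(-15235) = I*sqrt(15235)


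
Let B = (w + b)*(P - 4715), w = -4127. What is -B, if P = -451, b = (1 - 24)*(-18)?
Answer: -19181358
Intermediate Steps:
b = 414 (b = -23*(-18) = 414)
B = 19181358 (B = (-4127 + 414)*(-451 - 4715) = -3713*(-5166) = 19181358)
-B = -1*19181358 = -19181358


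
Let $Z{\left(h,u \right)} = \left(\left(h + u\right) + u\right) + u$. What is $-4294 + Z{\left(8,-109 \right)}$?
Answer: $-4613$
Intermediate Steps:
$Z{\left(h,u \right)} = h + 3 u$ ($Z{\left(h,u \right)} = \left(h + 2 u\right) + u = h + 3 u$)
$-4294 + Z{\left(8,-109 \right)} = -4294 + \left(8 + 3 \left(-109\right)\right) = -4294 + \left(8 - 327\right) = -4294 - 319 = -4613$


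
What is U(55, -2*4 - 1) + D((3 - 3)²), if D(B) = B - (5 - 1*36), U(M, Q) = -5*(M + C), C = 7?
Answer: -279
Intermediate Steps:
U(M, Q) = -35 - 5*M (U(M, Q) = -5*(M + 7) = -5*(7 + M) = -35 - 5*M)
D(B) = 31 + B (D(B) = B - (5 - 36) = B - 1*(-31) = B + 31 = 31 + B)
U(55, -2*4 - 1) + D((3 - 3)²) = (-35 - 5*55) + (31 + (3 - 3)²) = (-35 - 275) + (31 + 0²) = -310 + (31 + 0) = -310 + 31 = -279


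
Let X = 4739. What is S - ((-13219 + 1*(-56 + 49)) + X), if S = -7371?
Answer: 1116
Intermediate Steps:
S - ((-13219 + 1*(-56 + 49)) + X) = -7371 - ((-13219 + 1*(-56 + 49)) + 4739) = -7371 - ((-13219 + 1*(-7)) + 4739) = -7371 - ((-13219 - 7) + 4739) = -7371 - (-13226 + 4739) = -7371 - 1*(-8487) = -7371 + 8487 = 1116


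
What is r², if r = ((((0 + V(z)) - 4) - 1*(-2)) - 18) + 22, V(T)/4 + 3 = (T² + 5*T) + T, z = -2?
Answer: 1764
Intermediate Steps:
V(T) = -12 + 4*T² + 24*T (V(T) = -12 + 4*((T² + 5*T) + T) = -12 + 4*(T² + 6*T) = -12 + (4*T² + 24*T) = -12 + 4*T² + 24*T)
r = -42 (r = ((((0 + (-12 + 4*(-2)² + 24*(-2))) - 4) - 1*(-2)) - 18) + 22 = ((((0 + (-12 + 4*4 - 48)) - 4) + 2) - 18) + 22 = ((((0 + (-12 + 16 - 48)) - 4) + 2) - 18) + 22 = ((((0 - 44) - 4) + 2) - 18) + 22 = (((-44 - 4) + 2) - 18) + 22 = ((-48 + 2) - 18) + 22 = (-46 - 18) + 22 = -64 + 22 = -42)
r² = (-42)² = 1764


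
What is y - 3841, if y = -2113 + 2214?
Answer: -3740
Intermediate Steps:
y = 101
y - 3841 = 101 - 3841 = -3740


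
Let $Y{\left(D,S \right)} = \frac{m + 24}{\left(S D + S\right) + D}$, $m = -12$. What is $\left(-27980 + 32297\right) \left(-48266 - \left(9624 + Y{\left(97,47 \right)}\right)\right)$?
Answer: $- \frac{1175332096194}{4703} \approx -2.4991 \cdot 10^{8}$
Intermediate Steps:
$Y{\left(D,S \right)} = \frac{12}{D + S + D S}$ ($Y{\left(D,S \right)} = \frac{-12 + 24}{\left(S D + S\right) + D} = \frac{12}{\left(D S + S\right) + D} = \frac{12}{\left(S + D S\right) + D} = \frac{12}{D + S + D S}$)
$\left(-27980 + 32297\right) \left(-48266 - \left(9624 + Y{\left(97,47 \right)}\right)\right) = \left(-27980 + 32297\right) \left(-48266 - \left(9624 + \frac{12}{97 + 47 + 97 \cdot 47}\right)\right) = 4317 \left(-48266 - \left(9624 + \frac{12}{97 + 47 + 4559}\right)\right) = 4317 \left(-48266 - \left(9624 + \frac{12}{4703}\right)\right) = 4317 \left(-48266 - \frac{45261684}{4703}\right) = 4317 \left(- \frac{272256682}{4703}\right) = - \frac{1175332096194}{4703}$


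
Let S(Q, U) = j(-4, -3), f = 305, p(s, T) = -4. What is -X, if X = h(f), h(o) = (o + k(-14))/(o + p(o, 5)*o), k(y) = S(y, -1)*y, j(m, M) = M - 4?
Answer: 403/915 ≈ 0.44044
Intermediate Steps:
j(m, M) = -4 + M
S(Q, U) = -7 (S(Q, U) = -4 - 3 = -7)
k(y) = -7*y
h(o) = -(98 + o)/(3*o) (h(o) = (o - 7*(-14))/(o - 4*o) = (o + 98)/((-3*o)) = (98 + o)*(-1/(3*o)) = -(98 + o)/(3*o))
X = -403/915 (X = (1/3)*(-98 - 1*305)/305 = (1/3)*(1/305)*(-98 - 305) = (1/3)*(1/305)*(-403) = -403/915 ≈ -0.44044)
-X = -1*(-403/915) = 403/915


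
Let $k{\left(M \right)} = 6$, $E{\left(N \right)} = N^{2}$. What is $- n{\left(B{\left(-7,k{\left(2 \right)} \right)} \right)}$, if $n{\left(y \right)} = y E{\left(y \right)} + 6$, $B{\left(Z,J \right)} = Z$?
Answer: $337$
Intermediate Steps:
$n{\left(y \right)} = 6 + y^{3}$ ($n{\left(y \right)} = y y^{2} + 6 = y^{3} + 6 = 6 + y^{3}$)
$- n{\left(B{\left(-7,k{\left(2 \right)} \right)} \right)} = - (6 + \left(-7\right)^{3}) = - (6 - 343) = \left(-1\right) \left(-337\right) = 337$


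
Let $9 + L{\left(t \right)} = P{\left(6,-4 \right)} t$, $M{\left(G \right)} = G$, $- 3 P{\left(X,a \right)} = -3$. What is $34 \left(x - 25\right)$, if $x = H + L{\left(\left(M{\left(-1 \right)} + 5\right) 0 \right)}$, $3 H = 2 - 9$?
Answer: $- \frac{3706}{3} \approx -1235.3$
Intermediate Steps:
$P{\left(X,a \right)} = 1$ ($P{\left(X,a \right)} = \left(- \frac{1}{3}\right) \left(-3\right) = 1$)
$L{\left(t \right)} = -9 + t$ ($L{\left(t \right)} = -9 + 1 t = -9 + t$)
$H = - \frac{7}{3}$ ($H = \frac{2 - 9}{3} = \frac{1}{3} \left(-7\right) = - \frac{7}{3} \approx -2.3333$)
$x = - \frac{34}{3}$ ($x = - \frac{7}{3} - \left(9 - \left(-1 + 5\right) 0\right) = - \frac{7}{3} + \left(-9 + 4 \cdot 0\right) = - \frac{7}{3} + \left(-9 + 0\right) = - \frac{7}{3} - 9 = - \frac{34}{3} \approx -11.333$)
$34 \left(x - 25\right) = 34 \left(- \frac{34}{3} - 25\right) = 34 \left(- \frac{109}{3}\right) = - \frac{3706}{3}$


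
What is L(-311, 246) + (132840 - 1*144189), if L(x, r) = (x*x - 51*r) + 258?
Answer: 73084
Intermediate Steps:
L(x, r) = 258 + x**2 - 51*r (L(x, r) = (x**2 - 51*r) + 258 = 258 + x**2 - 51*r)
L(-311, 246) + (132840 - 1*144189) = (258 + (-311)**2 - 51*246) + (132840 - 1*144189) = (258 + 96721 - 12546) + (132840 - 144189) = 84433 - 11349 = 73084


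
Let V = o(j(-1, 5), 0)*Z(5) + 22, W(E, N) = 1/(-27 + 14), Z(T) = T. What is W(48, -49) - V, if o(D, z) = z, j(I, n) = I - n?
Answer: -287/13 ≈ -22.077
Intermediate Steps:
W(E, N) = -1/13 (W(E, N) = 1/(-13) = -1/13)
V = 22 (V = 0*5 + 22 = 0 + 22 = 22)
W(48, -49) - V = -1/13 - 1*22 = -1/13 - 22 = -287/13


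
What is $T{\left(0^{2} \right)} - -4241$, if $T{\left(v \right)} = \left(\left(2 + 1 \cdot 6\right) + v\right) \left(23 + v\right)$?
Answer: $4425$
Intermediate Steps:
$T{\left(v \right)} = \left(8 + v\right) \left(23 + v\right)$ ($T{\left(v \right)} = \left(\left(2 + 6\right) + v\right) \left(23 + v\right) = \left(8 + v\right) \left(23 + v\right)$)
$T{\left(0^{2} \right)} - -4241 = \left(184 + \left(0^{2}\right)^{2} + 31 \cdot 0^{2}\right) - -4241 = \left(184 + 0^{2} + 31 \cdot 0\right) + 4241 = \left(184 + 0 + 0\right) + 4241 = 184 + 4241 = 4425$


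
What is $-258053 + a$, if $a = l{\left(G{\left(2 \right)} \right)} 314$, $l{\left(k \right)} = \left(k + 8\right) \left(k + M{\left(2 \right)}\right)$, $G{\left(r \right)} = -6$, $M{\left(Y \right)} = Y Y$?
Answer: $-259309$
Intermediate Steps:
$M{\left(Y \right)} = Y^{2}$
$l{\left(k \right)} = \left(4 + k\right) \left(8 + k\right)$ ($l{\left(k \right)} = \left(k + 8\right) \left(k + 2^{2}\right) = \left(8 + k\right) \left(k + 4\right) = \left(8 + k\right) \left(4 + k\right) = \left(4 + k\right) \left(8 + k\right)$)
$a = -1256$ ($a = \left(32 + \left(-6\right)^{2} + 12 \left(-6\right)\right) 314 = \left(32 + 36 - 72\right) 314 = \left(-4\right) 314 = -1256$)
$-258053 + a = -258053 - 1256 = -259309$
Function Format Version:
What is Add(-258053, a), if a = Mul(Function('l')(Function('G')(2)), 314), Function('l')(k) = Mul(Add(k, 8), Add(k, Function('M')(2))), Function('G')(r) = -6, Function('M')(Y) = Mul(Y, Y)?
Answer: -259309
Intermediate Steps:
Function('M')(Y) = Pow(Y, 2)
Function('l')(k) = Mul(Add(4, k), Add(8, k)) (Function('l')(k) = Mul(Add(k, 8), Add(k, Pow(2, 2))) = Mul(Add(8, k), Add(k, 4)) = Mul(Add(8, k), Add(4, k)) = Mul(Add(4, k), Add(8, k)))
a = -1256 (a = Mul(Add(32, Pow(-6, 2), Mul(12, -6)), 314) = Mul(Add(32, 36, -72), 314) = Mul(-4, 314) = -1256)
Add(-258053, a) = Add(-258053, -1256) = -259309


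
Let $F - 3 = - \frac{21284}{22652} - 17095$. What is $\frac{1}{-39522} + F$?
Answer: $- \frac{546517652591}{31973298} \approx -17093.0$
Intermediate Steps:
$F = - \frac{96797317}{5663}$ ($F = 3 - \left(17095 + \frac{21284}{22652}\right) = 3 - \frac{96814306}{5663} = - \frac{96797317}{5663} \approx -17093.0$)
$\frac{1}{-39522} + F = \frac{1}{-39522} - \frac{96797317}{5663} = - \frac{1}{39522} - \frac{96797317}{5663} = - \frac{546517652591}{31973298}$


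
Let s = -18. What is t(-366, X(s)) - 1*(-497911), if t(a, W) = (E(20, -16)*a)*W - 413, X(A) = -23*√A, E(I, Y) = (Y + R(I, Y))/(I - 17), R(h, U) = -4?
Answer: 497498 - 168360*I*√2 ≈ 4.975e+5 - 2.381e+5*I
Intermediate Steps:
E(I, Y) = (-4 + Y)/(-17 + I) (E(I, Y) = (Y - 4)/(I - 17) = (-4 + Y)/(-17 + I))
t(a, W) = -413 - 20*W*a/3 (t(a, W) = (((-4 - 16)/(-17 + 20))*a)*W - 413 = ((-20/3)*a)*W - 413 = (((⅓)*(-20))*a)*W - 413 = (-20*a/3)*W - 413 = -20*W*a/3 - 413 = -413 - 20*W*a/3)
t(-366, X(s)) - 1*(-497911) = (-413 - 20/3*(-69*I*√2)*(-366)) - 1*(-497911) = (-413 - 20/3*(-69*I*√2)*(-366)) + 497911 = (-413 - 168360*I*√2) + 497911 = 497498 - 168360*I*√2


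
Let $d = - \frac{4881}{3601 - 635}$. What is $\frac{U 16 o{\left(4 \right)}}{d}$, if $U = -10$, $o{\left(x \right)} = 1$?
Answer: $\frac{474560}{4881} \approx 97.226$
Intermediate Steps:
$d = - \frac{4881}{2966} \approx -1.6457$
$\frac{U 16 o{\left(4 \right)}}{d} = \frac{\left(-10\right) 16 \cdot 1}{- \frac{4881}{2966}} = \left(-160\right) 1 \left(- \frac{2966}{4881}\right) = \left(-160\right) \left(- \frac{2966}{4881}\right) = \frac{474560}{4881}$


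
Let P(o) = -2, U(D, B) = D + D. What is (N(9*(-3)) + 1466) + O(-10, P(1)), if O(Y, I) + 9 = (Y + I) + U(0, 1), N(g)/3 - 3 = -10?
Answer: 1424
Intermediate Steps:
N(g) = -21 (N(g) = 9 + 3*(-10) = 9 - 30 = -21)
U(D, B) = 2*D
O(Y, I) = -9 + I + Y (O(Y, I) = -9 + ((Y + I) + 2*0) = -9 + ((I + Y) + 0) = -9 + (I + Y) = -9 + I + Y)
(N(9*(-3)) + 1466) + O(-10, P(1)) = (-21 + 1466) + (-9 - 2 - 10) = 1445 - 21 = 1424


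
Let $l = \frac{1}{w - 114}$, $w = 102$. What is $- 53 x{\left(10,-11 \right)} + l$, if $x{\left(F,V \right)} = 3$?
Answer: $- \frac{1909}{12} \approx -159.08$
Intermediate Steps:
$l = - \frac{1}{12}$ ($l = \frac{1}{102 - 114} = \frac{1}{-12} = - \frac{1}{12} \approx -0.083333$)
$- 53 x{\left(10,-11 \right)} + l = \left(-53\right) 3 - \frac{1}{12} = -159 - \frac{1}{12} = - \frac{1909}{12}$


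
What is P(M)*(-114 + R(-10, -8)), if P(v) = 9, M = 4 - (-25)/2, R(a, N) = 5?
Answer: -981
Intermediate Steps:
M = 33/2 (M = 4 - (-25)/2 = 4 - 5*(-5/2) = 4 + 25/2 = 33/2 ≈ 16.500)
P(M)*(-114 + R(-10, -8)) = 9*(-114 + 5) = 9*(-109) = -981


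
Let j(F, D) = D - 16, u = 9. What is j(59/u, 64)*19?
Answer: 912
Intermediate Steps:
j(F, D) = -16 + D
j(59/u, 64)*19 = (-16 + 64)*19 = 48*19 = 912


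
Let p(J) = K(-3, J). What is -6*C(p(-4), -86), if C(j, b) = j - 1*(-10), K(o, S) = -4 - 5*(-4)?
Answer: -156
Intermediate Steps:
K(o, S) = 16 (K(o, S) = -4 + 20 = 16)
p(J) = 16
C(j, b) = 10 + j (C(j, b) = j + 10 = 10 + j)
-6*C(p(-4), -86) = -6*(10 + 16) = -6*26 = -156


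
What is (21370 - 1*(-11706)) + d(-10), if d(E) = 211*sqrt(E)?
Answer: 33076 + 211*I*sqrt(10) ≈ 33076.0 + 667.24*I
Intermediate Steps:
(21370 - 1*(-11706)) + d(-10) = (21370 - 1*(-11706)) + 211*sqrt(-10) = (21370 + 11706) + 211*(I*sqrt(10)) = 33076 + 211*I*sqrt(10)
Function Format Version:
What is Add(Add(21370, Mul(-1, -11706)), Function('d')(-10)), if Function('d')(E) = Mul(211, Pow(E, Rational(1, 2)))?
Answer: Add(33076, Mul(211, I, Pow(10, Rational(1, 2)))) ≈ Add(33076., Mul(667.24, I))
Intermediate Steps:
Add(Add(21370, Mul(-1, -11706)), Function('d')(-10)) = Add(Add(21370, Mul(-1, -11706)), Mul(211, Pow(-10, Rational(1, 2)))) = Add(Add(21370, 11706), Mul(211, Mul(I, Pow(10, Rational(1, 2))))) = Add(33076, Mul(211, I, Pow(10, Rational(1, 2))))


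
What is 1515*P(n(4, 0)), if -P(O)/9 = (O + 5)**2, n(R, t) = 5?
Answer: -1363500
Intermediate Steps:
P(O) = -9*(5 + O)**2 (P(O) = -9*(O + 5)**2 = -9*(5 + O)**2)
1515*P(n(4, 0)) = 1515*(-9*(5 + 5)**2) = 1515*(-9*10**2) = 1515*(-9*100) = 1515*(-900) = -1363500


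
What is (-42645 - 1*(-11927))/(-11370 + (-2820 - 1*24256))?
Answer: 15359/19223 ≈ 0.79899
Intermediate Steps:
(-42645 - 1*(-11927))/(-11370 + (-2820 - 1*24256)) = (-42645 + 11927)/(-11370 + (-2820 - 24256)) = -30718/(-11370 - 27076) = -30718/(-38446) = -30718*(-1/38446) = 15359/19223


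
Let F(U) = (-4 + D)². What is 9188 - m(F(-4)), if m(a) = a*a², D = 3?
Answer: 9187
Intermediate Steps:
F(U) = 1 (F(U) = (-4 + 3)² = (-1)² = 1)
m(a) = a³
9188 - m(F(-4)) = 9188 - 1*1³ = 9188 - 1*1 = 9188 - 1 = 9187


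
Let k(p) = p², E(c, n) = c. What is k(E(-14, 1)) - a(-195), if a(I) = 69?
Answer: 127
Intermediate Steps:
k(E(-14, 1)) - a(-195) = (-14)² - 1*69 = 196 - 69 = 127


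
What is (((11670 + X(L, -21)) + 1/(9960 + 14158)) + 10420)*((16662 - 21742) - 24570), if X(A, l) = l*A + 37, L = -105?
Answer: -8699890799025/12059 ≈ -7.2144e+8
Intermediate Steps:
X(A, l) = 37 + A*l (X(A, l) = A*l + 37 = 37 + A*l)
(((11670 + X(L, -21)) + 1/(9960 + 14158)) + 10420)*((16662 - 21742) - 24570) = (((11670 + (37 - 105*(-21))) + 1/(9960 + 14158)) + 10420)*((16662 - 21742) - 24570) = (((11670 + (37 + 2205)) + 1/24118) + 10420)*(-5080 - 24570) = (((11670 + 2242) + 1/24118) + 10420)*(-29650) = ((13912 + 1/24118) + 10420)*(-29650) = (335529617/24118 + 10420)*(-29650) = (586839177/24118)*(-29650) = -8699890799025/12059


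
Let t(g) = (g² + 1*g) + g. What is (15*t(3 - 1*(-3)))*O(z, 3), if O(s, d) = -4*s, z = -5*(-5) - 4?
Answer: -60480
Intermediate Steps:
z = 21 (z = 25 - 4 = 21)
t(g) = g² + 2*g (t(g) = (g² + g) + g = (g + g²) + g = g² + 2*g)
(15*t(3 - 1*(-3)))*O(z, 3) = (15*((3 - 1*(-3))*(2 + (3 - 1*(-3)))))*(-4*21) = (15*((3 + 3)*(2 + (3 + 3))))*(-84) = (15*(6*(2 + 6)))*(-84) = (15*(6*8))*(-84) = (15*48)*(-84) = 720*(-84) = -60480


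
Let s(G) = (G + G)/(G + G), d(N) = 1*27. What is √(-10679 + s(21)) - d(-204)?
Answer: -27 + I*√10678 ≈ -27.0 + 103.33*I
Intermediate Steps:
d(N) = 27
s(G) = 1 (s(G) = (2*G)/((2*G)) = (2*G)*(1/(2*G)) = 1)
√(-10679 + s(21)) - d(-204) = √(-10679 + 1) - 1*27 = √(-10678) - 27 = I*√10678 - 27 = -27 + I*√10678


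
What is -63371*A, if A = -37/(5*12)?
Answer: 2344727/60 ≈ 39079.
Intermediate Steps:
A = -37/60 ≈ -0.61667
-63371*A = -63371*(-37/60) = 2344727/60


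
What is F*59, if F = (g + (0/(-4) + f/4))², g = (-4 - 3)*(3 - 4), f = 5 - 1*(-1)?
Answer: 17051/4 ≈ 4262.8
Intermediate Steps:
f = 6 (f = 5 + 1 = 6)
g = 7 (g = -7*(-1) = 7)
F = 289/4 (F = (7 + (0/(-4) + 6/4))² = (7 + (0*(-¼) + 6*(¼)))² = (7 + (0 + 3/2))² = (7 + 3/2)² = (17/2)² = 289/4 ≈ 72.250)
F*59 = (289/4)*59 = 17051/4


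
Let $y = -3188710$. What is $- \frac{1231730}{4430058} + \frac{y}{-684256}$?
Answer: $\frac{3320837900575}{757823441712} \approx 4.3821$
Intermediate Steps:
$- \frac{1231730}{4430058} + \frac{y}{-684256} = - \frac{1231730}{4430058} - \frac{3188710}{-684256} = \left(-1231730\right) \frac{1}{4430058} - - \frac{1594355}{342128} = - \frac{615865}{2215029} + \frac{1594355}{342128} = \frac{3320837900575}{757823441712}$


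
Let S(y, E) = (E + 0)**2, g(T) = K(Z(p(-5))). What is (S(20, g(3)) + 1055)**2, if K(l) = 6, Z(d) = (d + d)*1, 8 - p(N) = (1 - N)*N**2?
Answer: 1190281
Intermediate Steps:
p(N) = 8 - N**2*(1 - N) (p(N) = 8 - (1 - N)*N**2 = 8 - N**2*(1 - N))
Z(d) = 2*d (Z(d) = (2*d)*1 = 2*d)
g(T) = 6
S(y, E) = E**2
(S(20, g(3)) + 1055)**2 = (6**2 + 1055)**2 = (36 + 1055)**2 = 1091**2 = 1190281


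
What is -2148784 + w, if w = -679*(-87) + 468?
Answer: -2089243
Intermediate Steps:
w = 59541 (w = 59073 + 468 = 59541)
-2148784 + w = -2148784 + 59541 = -2089243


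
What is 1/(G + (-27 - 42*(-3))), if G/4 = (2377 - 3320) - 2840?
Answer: -1/15033 ≈ -6.6520e-5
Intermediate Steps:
G = -15132 (G = 4*((2377 - 3320) - 2840) = 4*(-943 - 2840) = 4*(-3783) = -15132)
1/(G + (-27 - 42*(-3))) = 1/(-15132 + (-27 - 42*(-3))) = 1/(-15132 + (-27 + 126)) = 1/(-15132 + 99) = 1/(-15033) = -1/15033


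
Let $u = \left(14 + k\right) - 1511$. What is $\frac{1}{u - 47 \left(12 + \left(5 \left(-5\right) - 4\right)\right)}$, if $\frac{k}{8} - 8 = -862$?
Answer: $- \frac{1}{7530} \approx -0.0001328$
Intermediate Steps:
$k = -6832$ ($k = 64 + 8 \left(-862\right) = 64 - 6896 = -6832$)
$u = -8329$ ($u = \left(14 - 6832\right) - 1511 = -6818 - 1511 = -8329$)
$\frac{1}{u - 47 \left(12 + \left(5 \left(-5\right) - 4\right)\right)} = \frac{1}{-8329 - 47 \left(12 + \left(5 \left(-5\right) - 4\right)\right)} = \frac{1}{-8329 - 47 \left(12 - 29\right)} = \frac{1}{-8329 - -799} = \frac{1}{-8329 + 799} = \frac{1}{-7530} = - \frac{1}{7530}$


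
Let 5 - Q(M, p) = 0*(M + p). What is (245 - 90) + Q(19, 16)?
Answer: 160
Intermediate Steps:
Q(M, p) = 5 (Q(M, p) = 5 - 0*(M + p) = 5 - 1*0 = 5 + 0 = 5)
(245 - 90) + Q(19, 16) = (245 - 90) + 5 = 155 + 5 = 160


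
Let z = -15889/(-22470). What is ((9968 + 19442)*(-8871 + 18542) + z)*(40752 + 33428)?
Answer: 47408510455975202/2247 ≈ 2.1099e+13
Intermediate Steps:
z = 15889/22470 (z = -15889*(-1/22470) = 15889/22470 ≈ 0.70712)
((9968 + 19442)*(-8871 + 18542) + z)*(40752 + 33428) = ((9968 + 19442)*(-8871 + 18542) + 15889/22470)*(40752 + 33428) = (29410*9671 + 15889/22470)*74180 = (284424110 + 15889/22470)*74180 = (6391009767589/22470)*74180 = 47408510455975202/2247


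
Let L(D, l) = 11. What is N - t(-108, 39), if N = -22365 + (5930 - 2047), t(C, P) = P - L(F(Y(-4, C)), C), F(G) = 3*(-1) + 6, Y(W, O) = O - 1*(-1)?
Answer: -18510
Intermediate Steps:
Y(W, O) = 1 + O (Y(W, O) = O + 1 = 1 + O)
F(G) = 3 (F(G) = -3 + 6 = 3)
t(C, P) = -11 + P (t(C, P) = P - 1*11 = P - 11 = -11 + P)
N = -18482 (N = -22365 + 3883 = -18482)
N - t(-108, 39) = -18482 - (-11 + 39) = -18482 - 1*28 = -18482 - 28 = -18510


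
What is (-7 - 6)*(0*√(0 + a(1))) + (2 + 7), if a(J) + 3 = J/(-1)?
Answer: 9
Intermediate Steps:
a(J) = -3 - J (a(J) = -3 + J/(-1) = -3 + J*(-1) = -3 - J)
(-7 - 6)*(0*√(0 + a(1))) + (2 + 7) = (-7 - 6)*(0*√(0 + (-3 - 1*1))) + (2 + 7) = -0*√(0 + (-3 - 1)) + 9 = -0*√(0 - 4) + 9 = -0*√(-4) + 9 = -0*2*I + 9 = -13*0 + 9 = 0 + 9 = 9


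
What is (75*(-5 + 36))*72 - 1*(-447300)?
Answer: 614700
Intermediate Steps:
(75*(-5 + 36))*72 - 1*(-447300) = (75*31)*72 + 447300 = 2325*72 + 447300 = 167400 + 447300 = 614700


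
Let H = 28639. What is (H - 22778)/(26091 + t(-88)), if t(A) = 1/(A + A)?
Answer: 1031536/4592015 ≈ 0.22464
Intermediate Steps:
t(A) = 1/(2*A)
(H - 22778)/(26091 + t(-88)) = (28639 - 22778)/(26091 + (½)/(-88)) = 5861/(26091 + (½)*(-1/88)) = 5861/(26091 - 1/176) = 5861/(4592015/176) = 5861*(176/4592015) = 1031536/4592015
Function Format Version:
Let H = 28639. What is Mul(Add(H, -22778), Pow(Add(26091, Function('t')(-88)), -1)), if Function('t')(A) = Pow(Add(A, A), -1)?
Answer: Rational(1031536, 4592015) ≈ 0.22464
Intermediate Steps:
Function('t')(A) = Mul(Rational(1, 2), Pow(A, -1)) (Function('t')(A) = Pow(Mul(2, A), -1) = Mul(Rational(1, 2), Pow(A, -1)))
Mul(Add(H, -22778), Pow(Add(26091, Function('t')(-88)), -1)) = Mul(Add(28639, -22778), Pow(Add(26091, Mul(Rational(1, 2), Pow(-88, -1))), -1)) = Mul(5861, Pow(Add(26091, Mul(Rational(1, 2), Rational(-1, 88))), -1)) = Mul(5861, Pow(Add(26091, Rational(-1, 176)), -1)) = Mul(5861, Pow(Rational(4592015, 176), -1)) = Mul(5861, Rational(176, 4592015)) = Rational(1031536, 4592015)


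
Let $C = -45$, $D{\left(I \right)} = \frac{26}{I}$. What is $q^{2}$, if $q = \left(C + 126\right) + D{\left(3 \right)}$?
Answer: $\frac{72361}{9} \approx 8040.1$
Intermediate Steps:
$q = \frac{269}{3}$ ($q = \left(-45 + 126\right) + \frac{26}{3} = 81 + 26 \cdot \frac{1}{3} = 81 + \frac{26}{3} = \frac{269}{3} \approx 89.667$)
$q^{2} = \left(\frac{269}{3}\right)^{2} = \frac{72361}{9}$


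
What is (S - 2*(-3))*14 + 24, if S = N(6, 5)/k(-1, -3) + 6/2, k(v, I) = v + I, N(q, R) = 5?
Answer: 265/2 ≈ 132.50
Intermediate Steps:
k(v, I) = I + v
S = 7/4 (S = 5/(-3 - 1) + 6/2 = 5/(-4) + 6*(½) = 5*(-¼) + 3 = -5/4 + 3 = 7/4 ≈ 1.7500)
(S - 2*(-3))*14 + 24 = (7/4 - 2*(-3))*14 + 24 = (7/4 + 6)*14 + 24 = (31/4)*14 + 24 = 217/2 + 24 = 265/2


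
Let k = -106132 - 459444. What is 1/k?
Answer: -1/565576 ≈ -1.7681e-6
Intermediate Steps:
k = -565576
1/k = 1/(-565576) = -1/565576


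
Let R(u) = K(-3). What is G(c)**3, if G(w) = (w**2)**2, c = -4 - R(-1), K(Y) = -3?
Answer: 1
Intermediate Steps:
R(u) = -3
c = -1 (c = -4 - 1*(-3) = -4 + 3 = -1)
G(w) = w**4
G(c)**3 = ((-1)**4)**3 = 1**3 = 1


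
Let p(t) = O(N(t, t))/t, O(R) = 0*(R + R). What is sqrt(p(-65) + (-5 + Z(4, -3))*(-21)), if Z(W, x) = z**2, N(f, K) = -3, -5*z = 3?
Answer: 2*sqrt(609)/5 ≈ 9.8712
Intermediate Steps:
z = -3/5 (z = -1/5*3 = -3/5 ≈ -0.60000)
O(R) = 0 (O(R) = 0*(2*R) = 0)
Z(W, x) = 9/25 (Z(W, x) = (-3/5)**2 = 9/25)
p(t) = 0 (p(t) = 0/t = 0)
sqrt(p(-65) + (-5 + Z(4, -3))*(-21)) = sqrt(0 + (-5 + 9/25)*(-21)) = sqrt(0 - 116/25*(-21)) = sqrt(0 + 2436/25) = sqrt(2436/25) = 2*sqrt(609)/5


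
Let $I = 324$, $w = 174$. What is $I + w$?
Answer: $498$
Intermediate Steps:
$I + w = 324 + 174 = 498$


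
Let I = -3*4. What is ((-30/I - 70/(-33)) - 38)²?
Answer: 4853209/4356 ≈ 1114.1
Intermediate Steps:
I = -12
((-30/I - 70/(-33)) - 38)² = ((-30/(-12) - 70/(-33)) - 38)² = ((-30*(-1/12) - 70*(-1/33)) - 38)² = ((5/2 + 70/33) - 38)² = (305/66 - 38)² = (-2203/66)² = 4853209/4356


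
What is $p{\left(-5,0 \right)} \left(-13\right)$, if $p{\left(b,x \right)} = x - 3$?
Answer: $39$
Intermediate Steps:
$p{\left(b,x \right)} = -3 + x$ ($p{\left(b,x \right)} = x - 3 = -3 + x$)
$p{\left(-5,0 \right)} \left(-13\right) = \left(-3 + 0\right) \left(-13\right) = \left(-3\right) \left(-13\right) = 39$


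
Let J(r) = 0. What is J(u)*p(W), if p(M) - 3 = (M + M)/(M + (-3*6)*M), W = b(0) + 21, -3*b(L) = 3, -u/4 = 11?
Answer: 0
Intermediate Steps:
u = -44 (u = -4*11 = -44)
b(L) = -1 (b(L) = -⅓*3 = -1)
W = 20 (W = -1 + 21 = 20)
p(M) = 49/17 (p(M) = 3 + (M + M)/(M + (-3*6)*M) = 3 + (2*M)/(M - 18*M) = 3 + (2*M)/((-17*M)) = 3 + (2*M)*(-1/(17*M)) = 3 - 2/17 = 49/17)
J(u)*p(W) = 0*(49/17) = 0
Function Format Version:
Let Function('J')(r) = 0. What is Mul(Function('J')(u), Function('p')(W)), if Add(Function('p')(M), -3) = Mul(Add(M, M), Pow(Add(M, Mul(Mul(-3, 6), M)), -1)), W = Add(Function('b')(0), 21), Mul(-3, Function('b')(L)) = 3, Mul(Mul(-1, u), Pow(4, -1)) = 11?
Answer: 0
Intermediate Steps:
u = -44 (u = Mul(-4, 11) = -44)
Function('b')(L) = -1 (Function('b')(L) = Mul(Rational(-1, 3), 3) = -1)
W = 20 (W = Add(-1, 21) = 20)
Function('p')(M) = Rational(49, 17) (Function('p')(M) = Add(3, Mul(Add(M, M), Pow(Add(M, Mul(Mul(-3, 6), M)), -1))) = Add(3, Mul(Mul(2, M), Pow(Add(M, Mul(-18, M)), -1))) = Add(3, Mul(Mul(2, M), Pow(Mul(-17, M), -1))) = Add(3, Mul(Mul(2, M), Mul(Rational(-1, 17), Pow(M, -1)))) = Add(3, Rational(-2, 17)) = Rational(49, 17))
Mul(Function('J')(u), Function('p')(W)) = Mul(0, Rational(49, 17)) = 0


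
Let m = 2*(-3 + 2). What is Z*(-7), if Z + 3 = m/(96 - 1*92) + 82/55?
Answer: 1547/110 ≈ 14.064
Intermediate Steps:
m = -2 (m = 2*(-1) = -2)
Z = -221/110 (Z = -3 + (-2/(96 - 1*92) + 82/55) = -3 + (-2/(96 - 92) + 82*(1/55)) = -3 + (-2/4 + 82/55) = -3 + (-2*¼ + 82/55) = -3 + (-½ + 82/55) = -3 + 109/110 = -221/110 ≈ -2.0091)
Z*(-7) = -221/110*(-7) = 1547/110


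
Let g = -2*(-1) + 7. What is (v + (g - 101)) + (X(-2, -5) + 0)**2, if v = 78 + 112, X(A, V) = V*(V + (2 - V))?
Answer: 198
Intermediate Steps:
X(A, V) = 2*V (X(A, V) = V*2 = 2*V)
g = 9 (g = 2 + 7 = 9)
v = 190
(v + (g - 101)) + (X(-2, -5) + 0)**2 = (190 + (9 - 101)) + (2*(-5) + 0)**2 = (190 - 92) + (-10 + 0)**2 = 98 + (-10)**2 = 98 + 100 = 198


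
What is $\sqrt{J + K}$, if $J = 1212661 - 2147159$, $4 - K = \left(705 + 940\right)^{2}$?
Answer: $i \sqrt{3640519} \approx 1908.0 i$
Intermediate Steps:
$K = -2706021$ ($K = 4 - \left(705 + 940\right)^{2} = 4 - 1645^{2} = 4 - 2706025 = -2706021$)
$J = -934498$
$\sqrt{J + K} = \sqrt{-934498 - 2706021} = \sqrt{-3640519} = i \sqrt{3640519}$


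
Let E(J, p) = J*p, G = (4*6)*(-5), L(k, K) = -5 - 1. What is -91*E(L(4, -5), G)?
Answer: -65520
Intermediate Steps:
L(k, K) = -6
G = -120 (G = 24*(-5) = -120)
-91*E(L(4, -5), G) = -(-546)*(-120) = -91*720 = -65520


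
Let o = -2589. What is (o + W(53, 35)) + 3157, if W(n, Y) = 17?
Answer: 585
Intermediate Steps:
(o + W(53, 35)) + 3157 = (-2589 + 17) + 3157 = -2572 + 3157 = 585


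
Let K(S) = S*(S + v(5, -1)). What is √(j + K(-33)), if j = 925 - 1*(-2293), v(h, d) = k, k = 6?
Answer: √4109 ≈ 64.101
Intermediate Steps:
v(h, d) = 6
K(S) = S*(6 + S) (K(S) = S*(S + 6) = S*(6 + S))
j = 3218 (j = 925 + 2293 = 3218)
√(j + K(-33)) = √(3218 - 33*(6 - 33)) = √(3218 - 33*(-27)) = √(3218 + 891) = √4109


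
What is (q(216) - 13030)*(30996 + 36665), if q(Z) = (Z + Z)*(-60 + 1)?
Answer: -2606166398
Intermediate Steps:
q(Z) = -118*Z (q(Z) = (2*Z)*(-59) = -118*Z)
(q(216) - 13030)*(30996 + 36665) = (-118*216 - 13030)*(30996 + 36665) = (-25488 - 13030)*67661 = -38518*67661 = -2606166398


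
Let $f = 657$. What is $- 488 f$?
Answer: $-320616$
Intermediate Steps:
$- 488 f = \left(-488\right) 657 = -320616$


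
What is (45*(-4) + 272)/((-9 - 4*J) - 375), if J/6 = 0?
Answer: -23/96 ≈ -0.23958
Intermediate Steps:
J = 0 (J = 6*0 = 0)
(45*(-4) + 272)/((-9 - 4*J) - 375) = (45*(-4) + 272)/((-9 - 4*0) - 375) = (-180 + 272)/((-9 + 0) - 375) = 92/(-9 - 375) = 92/(-384) = 92*(-1/384) = -23/96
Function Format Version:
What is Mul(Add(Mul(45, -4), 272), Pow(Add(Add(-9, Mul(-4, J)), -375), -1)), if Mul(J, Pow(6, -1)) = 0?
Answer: Rational(-23, 96) ≈ -0.23958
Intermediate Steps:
J = 0 (J = Mul(6, 0) = 0)
Mul(Add(Mul(45, -4), 272), Pow(Add(Add(-9, Mul(-4, J)), -375), -1)) = Mul(Add(Mul(45, -4), 272), Pow(Add(Add(-9, Mul(-4, 0)), -375), -1)) = Mul(Add(-180, 272), Pow(Add(Add(-9, 0), -375), -1)) = Mul(92, Pow(Add(-9, -375), -1)) = Mul(92, Pow(-384, -1)) = Mul(92, Rational(-1, 384)) = Rational(-23, 96)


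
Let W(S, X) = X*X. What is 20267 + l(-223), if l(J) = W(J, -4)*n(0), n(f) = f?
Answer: 20267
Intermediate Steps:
W(S, X) = X**2
l(J) = 0 (l(J) = (-4)**2*0 = 16*0 = 0)
20267 + l(-223) = 20267 + 0 = 20267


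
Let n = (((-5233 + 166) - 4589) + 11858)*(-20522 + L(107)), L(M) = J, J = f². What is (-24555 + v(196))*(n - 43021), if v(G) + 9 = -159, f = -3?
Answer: 1117792271781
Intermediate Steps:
v(G) = -168 (v(G) = -9 - 159 = -168)
J = 9 (J = (-3)² = 9)
L(M) = 9
n = -45169626 (n = (((-5233 + 166) - 4589) + 11858)*(-20522 + 9) = ((-5067 - 4589) + 11858)*(-20513) = (-9656 + 11858)*(-20513) = 2202*(-20513) = -45169626)
(-24555 + v(196))*(n - 43021) = (-24555 - 168)*(-45169626 - 43021) = -24723*(-45212647) = 1117792271781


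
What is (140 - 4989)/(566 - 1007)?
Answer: 4849/441 ≈ 10.995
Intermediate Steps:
(140 - 4989)/(566 - 1007) = -4849/(-441) = -4849*(-1/441) = 4849/441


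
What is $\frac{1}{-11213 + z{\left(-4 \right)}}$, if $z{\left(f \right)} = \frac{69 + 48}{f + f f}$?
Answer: $- \frac{4}{44813} \approx -8.926 \cdot 10^{-5}$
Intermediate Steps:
$z{\left(f \right)} = \frac{117}{f + f^{2}}$
$\frac{1}{-11213 + z{\left(-4 \right)}} = \frac{1}{-11213 + \frac{117}{\left(-4\right) \left(1 - 4\right)}} = \frac{1}{-11213 + 117 \left(- \frac{1}{4}\right) \frac{1}{-3}} = \frac{1}{-11213 + 117 \left(- \frac{1}{4}\right) \left(- \frac{1}{3}\right)} = \frac{1}{-11213 + \frac{39}{4}} = \frac{1}{- \frac{44813}{4}} = - \frac{4}{44813}$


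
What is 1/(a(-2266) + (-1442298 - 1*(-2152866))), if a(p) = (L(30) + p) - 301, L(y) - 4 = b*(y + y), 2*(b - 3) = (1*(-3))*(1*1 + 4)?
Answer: 1/707735 ≈ 1.4130e-6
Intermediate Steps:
b = -9/2 (b = 3 + ((1*(-3))*(1*1 + 4))/2 = 3 + (-3*(1 + 4))/2 = 3 + (-3*5)/2 = 3 + (½)*(-15) = 3 - 15/2 = -9/2 ≈ -4.5000)
L(y) = 4 - 9*y (L(y) = 4 - 9*(y + y)/2 = 4 - 9*y)
a(p) = -567 + p (a(p) = ((4 - 9*30) + p) - 301 = ((4 - 270) + p) - 301 = (-266 + p) - 301 = -567 + p)
1/(a(-2266) + (-1442298 - 1*(-2152866))) = 1/((-567 - 2266) + (-1442298 - 1*(-2152866))) = 1/(-2833 + (-1442298 + 2152866)) = 1/(-2833 + 710568) = 1/707735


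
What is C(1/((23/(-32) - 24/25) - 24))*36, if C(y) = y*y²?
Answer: -18432000000/8669451043007 ≈ -0.0021261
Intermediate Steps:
C(y) = y³
C(1/((23/(-32) - 24/25) - 24))*36 = (1/((23/(-32) - 24/25) - 24))³*36 = (1/((23*(-1/32) - 24*1/25) - 24))³*36 = (1/((-23/32 - 24/25) - 24))³*36 = (1/(-1343/800 - 24))³*36 = (1/(-20543/800))³*36 = (-800/20543)³*36 = -512000000/8669451043007*36 = -18432000000/8669451043007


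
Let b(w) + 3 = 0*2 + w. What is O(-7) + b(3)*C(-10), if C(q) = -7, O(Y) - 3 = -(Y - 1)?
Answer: 11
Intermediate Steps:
O(Y) = 4 - Y (O(Y) = 3 - (Y - 1) = 3 - (-1 + Y) = 3 + (1 - Y) = 4 - Y)
b(w) = -3 + w (b(w) = -3 + (0*2 + w) = -3 + (0 + w) = -3 + w)
O(-7) + b(3)*C(-10) = (4 - 1*(-7)) + (-3 + 3)*(-7) = (4 + 7) + 0*(-7) = 11 + 0 = 11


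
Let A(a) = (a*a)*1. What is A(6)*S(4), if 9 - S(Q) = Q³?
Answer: -1980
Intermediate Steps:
A(a) = a² (A(a) = a²*1 = a²)
S(Q) = 9 - Q³
A(6)*S(4) = 6²*(9 - 1*4³) = 36*(9 - 1*64) = 36*(9 - 64) = 36*(-55) = -1980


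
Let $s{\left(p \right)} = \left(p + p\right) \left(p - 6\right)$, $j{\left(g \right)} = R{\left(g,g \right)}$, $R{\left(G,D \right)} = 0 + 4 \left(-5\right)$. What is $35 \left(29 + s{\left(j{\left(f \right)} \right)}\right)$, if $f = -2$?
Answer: $37415$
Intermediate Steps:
$R{\left(G,D \right)} = -20$ ($R{\left(G,D \right)} = 0 - 20 = -20$)
$j{\left(g \right)} = -20$
$s{\left(p \right)} = 2 p \left(-6 + p\right)$
$35 \left(29 + s{\left(j{\left(f \right)} \right)}\right) = 35 \left(29 + 2 \left(-20\right) \left(-6 - 20\right)\right) = 35 \left(29 + 2 \left(-20\right) \left(-26\right)\right) = 35 \left(29 + 1040\right) = 35 \cdot 1069 = 37415$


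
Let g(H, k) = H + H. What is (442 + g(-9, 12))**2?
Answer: 179776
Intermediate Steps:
g(H, k) = 2*H
(442 + g(-9, 12))**2 = (442 + 2*(-9))**2 = (442 - 18)**2 = 424**2 = 179776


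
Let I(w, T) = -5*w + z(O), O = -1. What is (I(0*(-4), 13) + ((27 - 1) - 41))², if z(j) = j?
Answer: 256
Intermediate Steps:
I(w, T) = -1 - 5*w (I(w, T) = -5*w - 1 = -1 - 5*w)
(I(0*(-4), 13) + ((27 - 1) - 41))² = ((-1 - 0*(-4)) + ((27 - 1) - 41))² = ((-1 - 5*0) + (26 - 41))² = ((-1 + 0) - 15)² = (-1 - 15)² = (-16)² = 256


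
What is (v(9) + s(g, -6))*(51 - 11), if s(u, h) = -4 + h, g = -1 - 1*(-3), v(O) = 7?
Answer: -120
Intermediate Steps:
g = 2 (g = -1 + 3 = 2)
(v(9) + s(g, -6))*(51 - 11) = (7 + (-4 - 6))*(51 - 11) = (7 - 10)*40 = -3*40 = -120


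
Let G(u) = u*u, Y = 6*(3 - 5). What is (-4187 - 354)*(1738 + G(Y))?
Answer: -8546162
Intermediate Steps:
Y = -12 (Y = 6*(-2) = -12)
G(u) = u²
(-4187 - 354)*(1738 + G(Y)) = (-4187 - 354)*(1738 + (-12)²) = -4541*(1738 + 144) = -4541*1882 = -8546162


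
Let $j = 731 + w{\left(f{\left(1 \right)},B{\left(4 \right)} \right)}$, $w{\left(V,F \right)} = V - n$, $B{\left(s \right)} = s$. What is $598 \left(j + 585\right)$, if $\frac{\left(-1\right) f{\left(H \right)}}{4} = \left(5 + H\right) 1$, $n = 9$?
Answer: $767234$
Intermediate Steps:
$f{\left(H \right)} = -20 - 4 H$ ($f{\left(H \right)} = - 4 \left(5 + H\right) 1 = - 4 \left(5 + H\right) = -20 - 4 H$)
$w{\left(V,F \right)} = -9 + V$ ($w{\left(V,F \right)} = V - 9 = -9 + V$)
$j = 698$ ($j = 731 - 33 = 698$)
$598 \left(j + 585\right) = 598 \left(698 + 585\right) = 598 \cdot 1283 = 767234$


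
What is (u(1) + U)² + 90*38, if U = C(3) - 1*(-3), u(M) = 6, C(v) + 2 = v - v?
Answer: 3469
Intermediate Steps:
C(v) = -2 (C(v) = -2 + (v - v) = -2 + 0 = -2)
U = 1 (U = -2 - 1*(-3) = -2 + 3 = 1)
(u(1) + U)² + 90*38 = (6 + 1)² + 90*38 = 7² + 3420 = 49 + 3420 = 3469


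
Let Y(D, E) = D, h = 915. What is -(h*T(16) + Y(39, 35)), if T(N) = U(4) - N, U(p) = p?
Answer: 10941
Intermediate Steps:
T(N) = 4 - N
-(h*T(16) + Y(39, 35)) = -(915*(4 - 1*16) + 39) = -(915*(4 - 16) + 39) = -(915*(-12) + 39) = -(-10980 + 39) = -1*(-10941) = 10941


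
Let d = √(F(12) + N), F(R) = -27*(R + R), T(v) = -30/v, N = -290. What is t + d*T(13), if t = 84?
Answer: 84 - 30*I*√938/13 ≈ 84.0 - 70.677*I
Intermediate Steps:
F(R) = -54*R
d = I*√938 (d = √(-54*12 - 290) = √(-648 - 290) = √(-938) = I*√938 ≈ 30.627*I)
t + d*T(13) = 84 + (I*√938)*(-30/13) = 84 - 30*I*√938/13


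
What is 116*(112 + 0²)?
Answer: 12992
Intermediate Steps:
116*(112 + 0²) = 116*(112 + 0) = 116*112 = 12992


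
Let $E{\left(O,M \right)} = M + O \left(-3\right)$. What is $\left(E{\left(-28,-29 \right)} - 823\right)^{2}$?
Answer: $589824$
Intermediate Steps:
$E{\left(O,M \right)} = M - 3 O$
$\left(E{\left(-28,-29 \right)} - 823\right)^{2} = \left(\left(-29 - -84\right) - 823\right)^{2} = \left(\left(-29 + 84\right) - 823\right)^{2} = \left(55 - 823\right)^{2} = \left(-768\right)^{2} = 589824$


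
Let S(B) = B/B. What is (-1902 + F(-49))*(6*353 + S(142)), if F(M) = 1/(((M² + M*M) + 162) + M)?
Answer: -19809109151/4915 ≈ -4.0303e+6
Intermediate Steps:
S(B) = 1
F(M) = 1/(162 + M + 2*M²) (F(M) = 1/(((M² + M²) + 162) + M) = 1/((2*M² + 162) + M) = 1/((162 + 2*M²) + M) = 1/(162 + M + 2*M²))
(-1902 + F(-49))*(6*353 + S(142)) = (-1902 + 1/(162 - 49 + 2*(-49)²))*(6*353 + 1) = (-1902 + 1/(162 - 49 + 2*2401))*(2118 + 1) = (-1902 + 1/(162 - 49 + 4802))*2119 = (-1902 + 1/4915)*2119 = -9348329/4915*2119 = -19809109151/4915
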